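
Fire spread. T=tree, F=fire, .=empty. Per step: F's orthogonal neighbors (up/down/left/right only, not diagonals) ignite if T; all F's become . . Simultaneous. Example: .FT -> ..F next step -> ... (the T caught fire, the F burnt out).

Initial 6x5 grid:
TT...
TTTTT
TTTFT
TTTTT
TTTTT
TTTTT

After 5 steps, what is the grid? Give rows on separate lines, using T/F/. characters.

Step 1: 4 trees catch fire, 1 burn out
  TT...
  TTTFT
  TTF.F
  TTTFT
  TTTTT
  TTTTT
Step 2: 6 trees catch fire, 4 burn out
  TT...
  TTF.F
  TF...
  TTF.F
  TTTFT
  TTTTT
Step 3: 6 trees catch fire, 6 burn out
  TT...
  TF...
  F....
  TF...
  TTF.F
  TTTFT
Step 4: 6 trees catch fire, 6 burn out
  TF...
  F....
  .....
  F....
  TF...
  TTF.F
Step 5: 3 trees catch fire, 6 burn out
  F....
  .....
  .....
  .....
  F....
  TF...

F....
.....
.....
.....
F....
TF...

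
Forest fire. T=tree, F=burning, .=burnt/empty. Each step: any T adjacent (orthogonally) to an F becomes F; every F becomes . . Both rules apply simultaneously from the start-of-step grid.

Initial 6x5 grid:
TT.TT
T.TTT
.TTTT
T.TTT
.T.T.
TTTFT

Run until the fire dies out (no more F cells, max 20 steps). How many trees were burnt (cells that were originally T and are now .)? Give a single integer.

Step 1: +3 fires, +1 burnt (F count now 3)
Step 2: +2 fires, +3 burnt (F count now 2)
Step 3: +5 fires, +2 burnt (F count now 5)
Step 4: +3 fires, +5 burnt (F count now 3)
Step 5: +4 fires, +3 burnt (F count now 4)
Step 6: +1 fires, +4 burnt (F count now 1)
Step 7: +0 fires, +1 burnt (F count now 0)
Fire out after step 7
Initially T: 22, now '.': 26
Total burnt (originally-T cells now '.'): 18

Answer: 18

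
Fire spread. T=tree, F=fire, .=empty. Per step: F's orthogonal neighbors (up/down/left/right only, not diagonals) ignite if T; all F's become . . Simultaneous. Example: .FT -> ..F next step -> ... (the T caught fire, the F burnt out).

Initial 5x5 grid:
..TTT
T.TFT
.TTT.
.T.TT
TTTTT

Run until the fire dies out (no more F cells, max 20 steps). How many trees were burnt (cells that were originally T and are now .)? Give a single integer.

Step 1: +4 fires, +1 burnt (F count now 4)
Step 2: +4 fires, +4 burnt (F count now 4)
Step 3: +3 fires, +4 burnt (F count now 3)
Step 4: +3 fires, +3 burnt (F count now 3)
Step 5: +1 fires, +3 burnt (F count now 1)
Step 6: +1 fires, +1 burnt (F count now 1)
Step 7: +0 fires, +1 burnt (F count now 0)
Fire out after step 7
Initially T: 17, now '.': 24
Total burnt (originally-T cells now '.'): 16

Answer: 16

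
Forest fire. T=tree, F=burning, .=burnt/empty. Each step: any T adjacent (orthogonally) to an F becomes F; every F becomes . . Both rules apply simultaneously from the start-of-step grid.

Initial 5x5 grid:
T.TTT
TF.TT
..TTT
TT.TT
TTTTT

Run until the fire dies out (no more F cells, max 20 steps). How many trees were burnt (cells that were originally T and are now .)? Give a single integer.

Step 1: +1 fires, +1 burnt (F count now 1)
Step 2: +1 fires, +1 burnt (F count now 1)
Step 3: +0 fires, +1 burnt (F count now 0)
Fire out after step 3
Initially T: 19, now '.': 8
Total burnt (originally-T cells now '.'): 2

Answer: 2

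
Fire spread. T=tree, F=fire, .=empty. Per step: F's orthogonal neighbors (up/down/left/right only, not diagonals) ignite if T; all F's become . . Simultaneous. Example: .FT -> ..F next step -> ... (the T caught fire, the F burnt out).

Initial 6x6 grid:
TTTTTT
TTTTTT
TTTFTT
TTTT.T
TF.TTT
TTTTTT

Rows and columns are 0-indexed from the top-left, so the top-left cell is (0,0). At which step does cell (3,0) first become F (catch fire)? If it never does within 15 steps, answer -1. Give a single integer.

Step 1: cell (3,0)='T' (+7 fires, +2 burnt)
Step 2: cell (3,0)='F' (+10 fires, +7 burnt)
  -> target ignites at step 2
Step 3: cell (3,0)='.' (+8 fires, +10 burnt)
Step 4: cell (3,0)='.' (+5 fires, +8 burnt)
Step 5: cell (3,0)='.' (+2 fires, +5 burnt)
Step 6: cell (3,0)='.' (+0 fires, +2 burnt)
  fire out at step 6

2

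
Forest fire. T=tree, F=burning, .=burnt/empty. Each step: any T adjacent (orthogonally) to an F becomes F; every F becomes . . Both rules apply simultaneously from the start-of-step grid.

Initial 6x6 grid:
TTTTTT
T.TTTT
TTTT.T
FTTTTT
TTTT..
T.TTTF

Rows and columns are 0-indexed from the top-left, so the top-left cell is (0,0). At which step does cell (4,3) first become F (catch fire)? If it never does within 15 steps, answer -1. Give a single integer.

Step 1: cell (4,3)='T' (+4 fires, +2 burnt)
Step 2: cell (4,3)='T' (+6 fires, +4 burnt)
Step 3: cell (4,3)='F' (+6 fires, +6 burnt)
  -> target ignites at step 3
Step 4: cell (4,3)='.' (+4 fires, +6 burnt)
Step 5: cell (4,3)='.' (+3 fires, +4 burnt)
Step 6: cell (4,3)='.' (+3 fires, +3 burnt)
Step 7: cell (4,3)='.' (+2 fires, +3 burnt)
Step 8: cell (4,3)='.' (+1 fires, +2 burnt)
Step 9: cell (4,3)='.' (+0 fires, +1 burnt)
  fire out at step 9

3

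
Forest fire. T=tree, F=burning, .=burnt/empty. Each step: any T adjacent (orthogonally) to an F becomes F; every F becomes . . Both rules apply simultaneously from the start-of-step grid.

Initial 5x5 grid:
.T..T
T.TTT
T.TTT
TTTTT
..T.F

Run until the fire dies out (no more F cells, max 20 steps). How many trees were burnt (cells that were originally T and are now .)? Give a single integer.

Step 1: +1 fires, +1 burnt (F count now 1)
Step 2: +2 fires, +1 burnt (F count now 2)
Step 3: +3 fires, +2 burnt (F count now 3)
Step 4: +5 fires, +3 burnt (F count now 5)
Step 5: +2 fires, +5 burnt (F count now 2)
Step 6: +1 fires, +2 burnt (F count now 1)
Step 7: +1 fires, +1 burnt (F count now 1)
Step 8: +0 fires, +1 burnt (F count now 0)
Fire out after step 8
Initially T: 16, now '.': 24
Total burnt (originally-T cells now '.'): 15

Answer: 15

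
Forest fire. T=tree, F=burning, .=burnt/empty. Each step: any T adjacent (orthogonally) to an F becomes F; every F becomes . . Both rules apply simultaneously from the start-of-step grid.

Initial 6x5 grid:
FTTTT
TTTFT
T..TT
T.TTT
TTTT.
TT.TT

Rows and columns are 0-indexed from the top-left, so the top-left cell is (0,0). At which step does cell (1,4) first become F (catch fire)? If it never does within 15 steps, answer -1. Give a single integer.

Step 1: cell (1,4)='F' (+6 fires, +2 burnt)
  -> target ignites at step 1
Step 2: cell (1,4)='.' (+6 fires, +6 burnt)
Step 3: cell (1,4)='.' (+4 fires, +6 burnt)
Step 4: cell (1,4)='.' (+3 fires, +4 burnt)
Step 5: cell (1,4)='.' (+3 fires, +3 burnt)
Step 6: cell (1,4)='.' (+1 fires, +3 burnt)
Step 7: cell (1,4)='.' (+0 fires, +1 burnt)
  fire out at step 7

1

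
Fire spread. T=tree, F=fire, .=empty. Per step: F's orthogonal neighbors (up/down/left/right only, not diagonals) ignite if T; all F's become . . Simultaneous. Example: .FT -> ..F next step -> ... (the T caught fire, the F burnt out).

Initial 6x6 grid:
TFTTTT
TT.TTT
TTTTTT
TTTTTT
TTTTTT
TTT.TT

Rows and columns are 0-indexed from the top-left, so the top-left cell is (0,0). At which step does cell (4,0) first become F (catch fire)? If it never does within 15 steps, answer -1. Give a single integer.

Step 1: cell (4,0)='T' (+3 fires, +1 burnt)
Step 2: cell (4,0)='T' (+3 fires, +3 burnt)
Step 3: cell (4,0)='T' (+5 fires, +3 burnt)
Step 4: cell (4,0)='T' (+6 fires, +5 burnt)
Step 5: cell (4,0)='F' (+6 fires, +6 burnt)
  -> target ignites at step 5
Step 6: cell (4,0)='.' (+5 fires, +6 burnt)
Step 7: cell (4,0)='.' (+2 fires, +5 burnt)
Step 8: cell (4,0)='.' (+2 fires, +2 burnt)
Step 9: cell (4,0)='.' (+1 fires, +2 burnt)
Step 10: cell (4,0)='.' (+0 fires, +1 burnt)
  fire out at step 10

5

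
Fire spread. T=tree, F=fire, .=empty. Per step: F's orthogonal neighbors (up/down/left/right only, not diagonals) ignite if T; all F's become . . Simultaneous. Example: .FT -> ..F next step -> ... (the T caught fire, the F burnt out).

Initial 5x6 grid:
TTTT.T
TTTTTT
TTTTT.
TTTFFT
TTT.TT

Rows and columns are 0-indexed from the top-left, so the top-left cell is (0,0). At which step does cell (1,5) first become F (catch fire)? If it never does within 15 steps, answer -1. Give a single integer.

Step 1: cell (1,5)='T' (+5 fires, +2 burnt)
Step 2: cell (1,5)='T' (+6 fires, +5 burnt)
Step 3: cell (1,5)='F' (+6 fires, +6 burnt)
  -> target ignites at step 3
Step 4: cell (1,5)='.' (+5 fires, +6 burnt)
Step 5: cell (1,5)='.' (+2 fires, +5 burnt)
Step 6: cell (1,5)='.' (+1 fires, +2 burnt)
Step 7: cell (1,5)='.' (+0 fires, +1 burnt)
  fire out at step 7

3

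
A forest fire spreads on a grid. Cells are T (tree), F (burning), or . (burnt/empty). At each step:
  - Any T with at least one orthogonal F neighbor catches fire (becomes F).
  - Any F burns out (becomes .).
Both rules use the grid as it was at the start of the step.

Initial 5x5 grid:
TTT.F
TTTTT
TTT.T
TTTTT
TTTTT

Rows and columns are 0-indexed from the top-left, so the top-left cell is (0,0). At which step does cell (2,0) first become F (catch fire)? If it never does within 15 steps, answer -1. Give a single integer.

Step 1: cell (2,0)='T' (+1 fires, +1 burnt)
Step 2: cell (2,0)='T' (+2 fires, +1 burnt)
Step 3: cell (2,0)='T' (+2 fires, +2 burnt)
Step 4: cell (2,0)='T' (+5 fires, +2 burnt)
Step 5: cell (2,0)='T' (+5 fires, +5 burnt)
Step 6: cell (2,0)='F' (+4 fires, +5 burnt)
  -> target ignites at step 6
Step 7: cell (2,0)='.' (+2 fires, +4 burnt)
Step 8: cell (2,0)='.' (+1 fires, +2 burnt)
Step 9: cell (2,0)='.' (+0 fires, +1 burnt)
  fire out at step 9

6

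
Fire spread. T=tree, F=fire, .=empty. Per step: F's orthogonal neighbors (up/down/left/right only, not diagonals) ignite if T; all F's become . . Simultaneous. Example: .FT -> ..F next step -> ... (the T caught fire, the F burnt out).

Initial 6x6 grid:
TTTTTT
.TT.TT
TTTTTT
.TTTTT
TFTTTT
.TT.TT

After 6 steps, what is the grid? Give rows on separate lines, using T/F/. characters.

Step 1: 4 trees catch fire, 1 burn out
  TTTTTT
  .TT.TT
  TTTTTT
  .FTTTT
  F.FTTT
  .FT.TT
Step 2: 4 trees catch fire, 4 burn out
  TTTTTT
  .TT.TT
  TFTTTT
  ..FTTT
  ...FTT
  ..F.TT
Step 3: 5 trees catch fire, 4 burn out
  TTTTTT
  .FT.TT
  F.FTTT
  ...FTT
  ....FT
  ....TT
Step 4: 6 trees catch fire, 5 burn out
  TFTTTT
  ..F.TT
  ...FTT
  ....FT
  .....F
  ....FT
Step 5: 5 trees catch fire, 6 burn out
  F.FTTT
  ....TT
  ....FT
  .....F
  ......
  .....F
Step 6: 3 trees catch fire, 5 burn out
  ...FTT
  ....FT
  .....F
  ......
  ......
  ......

...FTT
....FT
.....F
......
......
......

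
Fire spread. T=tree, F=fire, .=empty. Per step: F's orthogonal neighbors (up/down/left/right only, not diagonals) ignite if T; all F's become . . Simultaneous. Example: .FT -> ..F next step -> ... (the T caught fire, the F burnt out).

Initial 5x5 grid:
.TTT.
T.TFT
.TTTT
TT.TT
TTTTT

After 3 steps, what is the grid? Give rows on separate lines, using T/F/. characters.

Step 1: 4 trees catch fire, 1 burn out
  .TTF.
  T.F.F
  .TTFT
  TT.TT
  TTTTT
Step 2: 4 trees catch fire, 4 burn out
  .TF..
  T....
  .TF.F
  TT.FT
  TTTTT
Step 3: 4 trees catch fire, 4 burn out
  .F...
  T....
  .F...
  TT..F
  TTTFT

.F...
T....
.F...
TT..F
TTTFT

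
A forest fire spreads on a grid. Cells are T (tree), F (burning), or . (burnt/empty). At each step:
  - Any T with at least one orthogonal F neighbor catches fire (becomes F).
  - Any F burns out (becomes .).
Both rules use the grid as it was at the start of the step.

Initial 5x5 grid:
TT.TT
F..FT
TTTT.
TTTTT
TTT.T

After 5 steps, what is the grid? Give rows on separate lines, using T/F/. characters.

Step 1: 5 trees catch fire, 2 burn out
  FT.FT
  ....F
  FTTF.
  TTTTT
  TTT.T
Step 2: 6 trees catch fire, 5 burn out
  .F..F
  .....
  .FF..
  FTTFT
  TTT.T
Step 3: 4 trees catch fire, 6 burn out
  .....
  .....
  .....
  .FF.F
  FTT.T
Step 4: 3 trees catch fire, 4 burn out
  .....
  .....
  .....
  .....
  .FF.F
Step 5: 0 trees catch fire, 3 burn out
  .....
  .....
  .....
  .....
  .....

.....
.....
.....
.....
.....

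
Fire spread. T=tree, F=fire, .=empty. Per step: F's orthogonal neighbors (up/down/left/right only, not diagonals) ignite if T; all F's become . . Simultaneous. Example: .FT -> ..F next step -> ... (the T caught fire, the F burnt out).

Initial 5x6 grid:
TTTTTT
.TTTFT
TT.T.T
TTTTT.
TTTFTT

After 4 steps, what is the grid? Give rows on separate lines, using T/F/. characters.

Step 1: 6 trees catch fire, 2 burn out
  TTTTFT
  .TTF.F
  TT.T.T
  TTTFT.
  TTF.FT
Step 2: 9 trees catch fire, 6 burn out
  TTTF.F
  .TF...
  TT.F.F
  TTF.F.
  TF...F
Step 3: 4 trees catch fire, 9 burn out
  TTF...
  .F....
  TT....
  TF....
  F.....
Step 4: 3 trees catch fire, 4 burn out
  TF....
  ......
  TF....
  F.....
  ......

TF....
......
TF....
F.....
......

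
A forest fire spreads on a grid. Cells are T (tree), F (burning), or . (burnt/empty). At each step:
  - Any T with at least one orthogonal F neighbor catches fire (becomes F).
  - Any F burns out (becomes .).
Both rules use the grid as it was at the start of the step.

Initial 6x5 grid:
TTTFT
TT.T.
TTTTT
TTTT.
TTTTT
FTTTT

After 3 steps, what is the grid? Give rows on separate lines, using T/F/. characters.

Step 1: 5 trees catch fire, 2 burn out
  TTF.F
  TT.F.
  TTTTT
  TTTT.
  FTTTT
  .FTTT
Step 2: 5 trees catch fire, 5 burn out
  TF...
  TT...
  TTTFT
  FTTT.
  .FTTT
  ..FTT
Step 3: 9 trees catch fire, 5 burn out
  F....
  TF...
  FTF.F
  .FTF.
  ..FTT
  ...FT

F....
TF...
FTF.F
.FTF.
..FTT
...FT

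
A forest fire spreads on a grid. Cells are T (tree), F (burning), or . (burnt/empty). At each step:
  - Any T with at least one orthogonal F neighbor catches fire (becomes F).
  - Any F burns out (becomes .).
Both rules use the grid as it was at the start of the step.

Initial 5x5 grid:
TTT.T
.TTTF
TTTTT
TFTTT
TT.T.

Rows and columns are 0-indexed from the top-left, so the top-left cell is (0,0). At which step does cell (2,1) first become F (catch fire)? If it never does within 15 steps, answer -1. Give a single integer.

Step 1: cell (2,1)='F' (+7 fires, +2 burnt)
  -> target ignites at step 1
Step 2: cell (2,1)='.' (+8 fires, +7 burnt)
Step 3: cell (2,1)='.' (+3 fires, +8 burnt)
Step 4: cell (2,1)='.' (+1 fires, +3 burnt)
Step 5: cell (2,1)='.' (+0 fires, +1 burnt)
  fire out at step 5

1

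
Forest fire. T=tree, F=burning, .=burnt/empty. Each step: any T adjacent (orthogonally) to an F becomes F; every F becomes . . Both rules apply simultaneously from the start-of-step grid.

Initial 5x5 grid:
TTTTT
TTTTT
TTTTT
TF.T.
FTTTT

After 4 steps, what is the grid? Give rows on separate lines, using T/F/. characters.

Step 1: 3 trees catch fire, 2 burn out
  TTTTT
  TTTTT
  TFTTT
  F..T.
  .FTTT
Step 2: 4 trees catch fire, 3 burn out
  TTTTT
  TFTTT
  F.FTT
  ...T.
  ..FTT
Step 3: 5 trees catch fire, 4 burn out
  TFTTT
  F.FTT
  ...FT
  ...T.
  ...FT
Step 4: 6 trees catch fire, 5 burn out
  F.FTT
  ...FT
  ....F
  ...F.
  ....F

F.FTT
...FT
....F
...F.
....F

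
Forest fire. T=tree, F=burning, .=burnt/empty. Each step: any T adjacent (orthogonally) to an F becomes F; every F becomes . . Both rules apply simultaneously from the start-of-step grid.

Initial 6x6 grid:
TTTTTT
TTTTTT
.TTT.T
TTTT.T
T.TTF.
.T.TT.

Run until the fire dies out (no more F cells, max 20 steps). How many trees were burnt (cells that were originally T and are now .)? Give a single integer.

Step 1: +2 fires, +1 burnt (F count now 2)
Step 2: +3 fires, +2 burnt (F count now 3)
Step 3: +2 fires, +3 burnt (F count now 2)
Step 4: +3 fires, +2 burnt (F count now 3)
Step 5: +5 fires, +3 burnt (F count now 5)
Step 6: +5 fires, +5 burnt (F count now 5)
Step 7: +4 fires, +5 burnt (F count now 4)
Step 8: +2 fires, +4 burnt (F count now 2)
Step 9: +0 fires, +2 burnt (F count now 0)
Fire out after step 9
Initially T: 27, now '.': 35
Total burnt (originally-T cells now '.'): 26

Answer: 26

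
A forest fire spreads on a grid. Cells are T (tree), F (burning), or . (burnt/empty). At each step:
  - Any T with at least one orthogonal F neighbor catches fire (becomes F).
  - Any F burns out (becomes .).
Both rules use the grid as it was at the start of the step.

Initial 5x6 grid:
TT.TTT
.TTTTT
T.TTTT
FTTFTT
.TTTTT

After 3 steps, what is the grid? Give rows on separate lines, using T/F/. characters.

Step 1: 6 trees catch fire, 2 burn out
  TT.TTT
  .TTTTT
  F.TFTT
  .FF.FT
  .TTFTT
Step 2: 7 trees catch fire, 6 burn out
  TT.TTT
  .TTFTT
  ..F.FT
  .....F
  .FF.FT
Step 3: 5 trees catch fire, 7 burn out
  TT.FTT
  .TF.FT
  .....F
  ......
  .....F

TT.FTT
.TF.FT
.....F
......
.....F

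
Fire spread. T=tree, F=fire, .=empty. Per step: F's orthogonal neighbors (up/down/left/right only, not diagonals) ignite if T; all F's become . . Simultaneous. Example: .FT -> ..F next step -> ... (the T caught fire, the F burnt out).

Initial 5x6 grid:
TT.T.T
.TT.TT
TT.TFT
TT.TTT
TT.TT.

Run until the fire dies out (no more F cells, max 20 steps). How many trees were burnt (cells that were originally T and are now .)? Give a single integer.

Step 1: +4 fires, +1 burnt (F count now 4)
Step 2: +4 fires, +4 burnt (F count now 4)
Step 3: +2 fires, +4 burnt (F count now 2)
Step 4: +0 fires, +2 burnt (F count now 0)
Fire out after step 4
Initially T: 21, now '.': 19
Total burnt (originally-T cells now '.'): 10

Answer: 10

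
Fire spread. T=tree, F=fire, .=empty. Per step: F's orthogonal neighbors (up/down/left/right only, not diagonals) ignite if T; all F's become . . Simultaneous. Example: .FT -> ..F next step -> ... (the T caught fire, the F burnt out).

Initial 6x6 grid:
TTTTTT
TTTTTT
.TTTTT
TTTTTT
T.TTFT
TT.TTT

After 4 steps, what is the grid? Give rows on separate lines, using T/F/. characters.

Step 1: 4 trees catch fire, 1 burn out
  TTTTTT
  TTTTTT
  .TTTTT
  TTTTFT
  T.TF.F
  TT.TFT
Step 2: 6 trees catch fire, 4 burn out
  TTTTTT
  TTTTTT
  .TTTFT
  TTTF.F
  T.F...
  TT.F.F
Step 3: 4 trees catch fire, 6 burn out
  TTTTTT
  TTTTFT
  .TTF.F
  TTF...
  T.....
  TT....
Step 4: 5 trees catch fire, 4 burn out
  TTTTFT
  TTTF.F
  .TF...
  TF....
  T.....
  TT....

TTTTFT
TTTF.F
.TF...
TF....
T.....
TT....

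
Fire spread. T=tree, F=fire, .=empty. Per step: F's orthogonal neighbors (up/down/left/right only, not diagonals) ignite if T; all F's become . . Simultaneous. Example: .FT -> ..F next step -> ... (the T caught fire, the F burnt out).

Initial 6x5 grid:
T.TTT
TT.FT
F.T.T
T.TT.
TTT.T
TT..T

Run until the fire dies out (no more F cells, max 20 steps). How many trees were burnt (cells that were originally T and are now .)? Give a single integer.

Step 1: +4 fires, +2 burnt (F count now 4)
Step 2: +6 fires, +4 burnt (F count now 6)
Step 3: +2 fires, +6 burnt (F count now 2)
Step 4: +2 fires, +2 burnt (F count now 2)
Step 5: +1 fires, +2 burnt (F count now 1)
Step 6: +2 fires, +1 burnt (F count now 2)
Step 7: +0 fires, +2 burnt (F count now 0)
Fire out after step 7
Initially T: 19, now '.': 28
Total burnt (originally-T cells now '.'): 17

Answer: 17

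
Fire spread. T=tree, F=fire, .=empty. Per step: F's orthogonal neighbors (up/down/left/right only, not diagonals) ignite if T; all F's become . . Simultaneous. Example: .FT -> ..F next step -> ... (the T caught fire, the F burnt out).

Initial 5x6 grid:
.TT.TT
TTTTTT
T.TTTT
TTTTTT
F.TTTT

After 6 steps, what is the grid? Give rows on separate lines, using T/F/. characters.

Step 1: 1 trees catch fire, 1 burn out
  .TT.TT
  TTTTTT
  T.TTTT
  FTTTTT
  ..TTTT
Step 2: 2 trees catch fire, 1 burn out
  .TT.TT
  TTTTTT
  F.TTTT
  .FTTTT
  ..TTTT
Step 3: 2 trees catch fire, 2 burn out
  .TT.TT
  FTTTTT
  ..TTTT
  ..FTTT
  ..TTTT
Step 4: 4 trees catch fire, 2 burn out
  .TT.TT
  .FTTTT
  ..FTTT
  ...FTT
  ..FTTT
Step 5: 5 trees catch fire, 4 burn out
  .FT.TT
  ..FTTT
  ...FTT
  ....FT
  ...FTT
Step 6: 5 trees catch fire, 5 burn out
  ..F.TT
  ...FTT
  ....FT
  .....F
  ....FT

..F.TT
...FTT
....FT
.....F
....FT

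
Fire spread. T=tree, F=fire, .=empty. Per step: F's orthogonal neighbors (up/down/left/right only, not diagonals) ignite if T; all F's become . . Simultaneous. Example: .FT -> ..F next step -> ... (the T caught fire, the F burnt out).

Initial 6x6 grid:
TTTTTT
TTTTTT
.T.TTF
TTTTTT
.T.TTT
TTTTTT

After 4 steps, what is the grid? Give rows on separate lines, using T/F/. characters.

Step 1: 3 trees catch fire, 1 burn out
  TTTTTT
  TTTTTF
  .T.TF.
  TTTTTF
  .T.TTT
  TTTTTT
Step 2: 5 trees catch fire, 3 burn out
  TTTTTF
  TTTTF.
  .T.F..
  TTTTF.
  .T.TTF
  TTTTTT
Step 3: 5 trees catch fire, 5 burn out
  TTTTF.
  TTTF..
  .T....
  TTTF..
  .T.TF.
  TTTTTF
Step 4: 5 trees catch fire, 5 burn out
  TTTF..
  TTF...
  .T....
  TTF...
  .T.F..
  TTTTF.

TTTF..
TTF...
.T....
TTF...
.T.F..
TTTTF.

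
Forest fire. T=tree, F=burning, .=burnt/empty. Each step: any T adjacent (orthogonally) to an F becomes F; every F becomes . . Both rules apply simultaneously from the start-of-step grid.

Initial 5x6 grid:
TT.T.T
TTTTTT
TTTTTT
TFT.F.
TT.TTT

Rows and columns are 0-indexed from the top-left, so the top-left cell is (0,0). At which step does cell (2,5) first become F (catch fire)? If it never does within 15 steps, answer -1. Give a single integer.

Step 1: cell (2,5)='T' (+6 fires, +2 burnt)
Step 2: cell (2,5)='F' (+9 fires, +6 burnt)
  -> target ignites at step 2
Step 3: cell (2,5)='.' (+5 fires, +9 burnt)
Step 4: cell (2,5)='.' (+3 fires, +5 burnt)
Step 5: cell (2,5)='.' (+0 fires, +3 burnt)
  fire out at step 5

2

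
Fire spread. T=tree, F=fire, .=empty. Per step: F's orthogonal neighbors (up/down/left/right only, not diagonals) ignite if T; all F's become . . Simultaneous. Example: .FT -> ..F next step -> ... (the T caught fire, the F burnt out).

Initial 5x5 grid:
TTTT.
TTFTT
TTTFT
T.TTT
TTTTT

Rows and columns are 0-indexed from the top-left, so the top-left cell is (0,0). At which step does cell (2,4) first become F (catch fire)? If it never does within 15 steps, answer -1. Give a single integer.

Step 1: cell (2,4)='F' (+6 fires, +2 burnt)
  -> target ignites at step 1
Step 2: cell (2,4)='.' (+8 fires, +6 burnt)
Step 3: cell (2,4)='.' (+4 fires, +8 burnt)
Step 4: cell (2,4)='.' (+2 fires, +4 burnt)
Step 5: cell (2,4)='.' (+1 fires, +2 burnt)
Step 6: cell (2,4)='.' (+0 fires, +1 burnt)
  fire out at step 6

1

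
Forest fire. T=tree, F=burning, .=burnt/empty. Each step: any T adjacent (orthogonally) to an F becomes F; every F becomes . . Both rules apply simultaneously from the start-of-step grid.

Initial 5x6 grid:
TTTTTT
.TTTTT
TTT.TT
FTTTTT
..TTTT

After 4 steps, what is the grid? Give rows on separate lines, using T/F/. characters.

Step 1: 2 trees catch fire, 1 burn out
  TTTTTT
  .TTTTT
  FTT.TT
  .FTTTT
  ..TTTT
Step 2: 2 trees catch fire, 2 burn out
  TTTTTT
  .TTTTT
  .FT.TT
  ..FTTT
  ..TTTT
Step 3: 4 trees catch fire, 2 burn out
  TTTTTT
  .FTTTT
  ..F.TT
  ...FTT
  ..FTTT
Step 4: 4 trees catch fire, 4 burn out
  TFTTTT
  ..FTTT
  ....TT
  ....FT
  ...FTT

TFTTTT
..FTTT
....TT
....FT
...FTT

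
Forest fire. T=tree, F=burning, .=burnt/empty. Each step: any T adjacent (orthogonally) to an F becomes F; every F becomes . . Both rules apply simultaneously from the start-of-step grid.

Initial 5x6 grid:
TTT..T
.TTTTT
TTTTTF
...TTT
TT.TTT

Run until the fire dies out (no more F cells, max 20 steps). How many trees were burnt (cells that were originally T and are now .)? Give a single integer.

Step 1: +3 fires, +1 burnt (F count now 3)
Step 2: +5 fires, +3 burnt (F count now 5)
Step 3: +4 fires, +5 burnt (F count now 4)
Step 4: +3 fires, +4 burnt (F count now 3)
Step 5: +3 fires, +3 burnt (F count now 3)
Step 6: +1 fires, +3 burnt (F count now 1)
Step 7: +1 fires, +1 burnt (F count now 1)
Step 8: +0 fires, +1 burnt (F count now 0)
Fire out after step 8
Initially T: 22, now '.': 28
Total burnt (originally-T cells now '.'): 20

Answer: 20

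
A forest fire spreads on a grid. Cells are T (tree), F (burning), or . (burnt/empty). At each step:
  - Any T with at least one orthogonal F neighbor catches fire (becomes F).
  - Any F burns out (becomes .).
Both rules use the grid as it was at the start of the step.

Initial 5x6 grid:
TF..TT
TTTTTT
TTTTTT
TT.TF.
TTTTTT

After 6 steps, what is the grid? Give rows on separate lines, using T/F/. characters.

Step 1: 5 trees catch fire, 2 burn out
  F...TT
  TFTTTT
  TTTTFT
  TT.F..
  TTTTFT
Step 2: 8 trees catch fire, 5 burn out
  ....TT
  F.FTFT
  TFTF.F
  TT....
  TTTF.F
Step 3: 7 trees catch fire, 8 burn out
  ....FT
  ...F.F
  F.F...
  TF....
  TTF...
Step 4: 3 trees catch fire, 7 burn out
  .....F
  ......
  ......
  F.....
  TF....
Step 5: 1 trees catch fire, 3 burn out
  ......
  ......
  ......
  ......
  F.....
Step 6: 0 trees catch fire, 1 burn out
  ......
  ......
  ......
  ......
  ......

......
......
......
......
......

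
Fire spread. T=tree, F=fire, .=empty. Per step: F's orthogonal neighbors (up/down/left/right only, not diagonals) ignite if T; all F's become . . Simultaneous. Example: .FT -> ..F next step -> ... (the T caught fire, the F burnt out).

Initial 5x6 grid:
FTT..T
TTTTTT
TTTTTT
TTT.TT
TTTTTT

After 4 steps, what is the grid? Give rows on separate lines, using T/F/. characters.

Step 1: 2 trees catch fire, 1 burn out
  .FT..T
  FTTTTT
  TTTTTT
  TTT.TT
  TTTTTT
Step 2: 3 trees catch fire, 2 burn out
  ..F..T
  .FTTTT
  FTTTTT
  TTT.TT
  TTTTTT
Step 3: 3 trees catch fire, 3 burn out
  .....T
  ..FTTT
  .FTTTT
  FTT.TT
  TTTTTT
Step 4: 4 trees catch fire, 3 burn out
  .....T
  ...FTT
  ..FTTT
  .FT.TT
  FTTTTT

.....T
...FTT
..FTTT
.FT.TT
FTTTTT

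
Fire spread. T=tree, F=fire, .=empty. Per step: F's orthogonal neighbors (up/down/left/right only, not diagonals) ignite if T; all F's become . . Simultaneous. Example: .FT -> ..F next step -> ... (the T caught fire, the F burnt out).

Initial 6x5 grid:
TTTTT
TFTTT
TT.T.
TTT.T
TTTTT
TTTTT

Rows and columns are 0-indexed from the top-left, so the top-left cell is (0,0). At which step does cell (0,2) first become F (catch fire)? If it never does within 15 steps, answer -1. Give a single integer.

Step 1: cell (0,2)='T' (+4 fires, +1 burnt)
Step 2: cell (0,2)='F' (+5 fires, +4 burnt)
  -> target ignites at step 2
Step 3: cell (0,2)='.' (+6 fires, +5 burnt)
Step 4: cell (0,2)='.' (+4 fires, +6 burnt)
Step 5: cell (0,2)='.' (+3 fires, +4 burnt)
Step 6: cell (0,2)='.' (+2 fires, +3 burnt)
Step 7: cell (0,2)='.' (+2 fires, +2 burnt)
Step 8: cell (0,2)='.' (+0 fires, +2 burnt)
  fire out at step 8

2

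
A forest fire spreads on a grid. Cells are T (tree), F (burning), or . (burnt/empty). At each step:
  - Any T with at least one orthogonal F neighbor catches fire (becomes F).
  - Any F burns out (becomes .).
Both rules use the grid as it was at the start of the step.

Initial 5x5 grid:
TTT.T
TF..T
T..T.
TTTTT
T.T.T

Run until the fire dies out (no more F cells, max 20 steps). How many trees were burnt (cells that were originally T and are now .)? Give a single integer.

Answer: 14

Derivation:
Step 1: +2 fires, +1 burnt (F count now 2)
Step 2: +3 fires, +2 burnt (F count now 3)
Step 3: +1 fires, +3 burnt (F count now 1)
Step 4: +2 fires, +1 burnt (F count now 2)
Step 5: +1 fires, +2 burnt (F count now 1)
Step 6: +2 fires, +1 burnt (F count now 2)
Step 7: +2 fires, +2 burnt (F count now 2)
Step 8: +1 fires, +2 burnt (F count now 1)
Step 9: +0 fires, +1 burnt (F count now 0)
Fire out after step 9
Initially T: 16, now '.': 23
Total burnt (originally-T cells now '.'): 14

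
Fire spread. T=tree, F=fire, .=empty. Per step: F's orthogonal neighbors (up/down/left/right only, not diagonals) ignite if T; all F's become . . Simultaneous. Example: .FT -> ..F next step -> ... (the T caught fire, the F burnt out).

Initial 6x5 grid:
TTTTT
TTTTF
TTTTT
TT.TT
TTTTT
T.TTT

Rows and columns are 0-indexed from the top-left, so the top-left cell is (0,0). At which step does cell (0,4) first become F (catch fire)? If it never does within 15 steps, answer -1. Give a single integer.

Step 1: cell (0,4)='F' (+3 fires, +1 burnt)
  -> target ignites at step 1
Step 2: cell (0,4)='.' (+4 fires, +3 burnt)
Step 3: cell (0,4)='.' (+5 fires, +4 burnt)
Step 4: cell (0,4)='.' (+5 fires, +5 burnt)
Step 5: cell (0,4)='.' (+5 fires, +5 burnt)
Step 6: cell (0,4)='.' (+3 fires, +5 burnt)
Step 7: cell (0,4)='.' (+1 fires, +3 burnt)
Step 8: cell (0,4)='.' (+1 fires, +1 burnt)
Step 9: cell (0,4)='.' (+0 fires, +1 burnt)
  fire out at step 9

1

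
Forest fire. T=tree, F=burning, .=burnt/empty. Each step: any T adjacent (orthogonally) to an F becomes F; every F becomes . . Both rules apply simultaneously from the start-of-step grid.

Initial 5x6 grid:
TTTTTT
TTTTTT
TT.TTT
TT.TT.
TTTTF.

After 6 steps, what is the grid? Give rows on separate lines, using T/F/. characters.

Step 1: 2 trees catch fire, 1 burn out
  TTTTTT
  TTTTTT
  TT.TTT
  TT.TF.
  TTTF..
Step 2: 3 trees catch fire, 2 burn out
  TTTTTT
  TTTTTT
  TT.TFT
  TT.F..
  TTF...
Step 3: 4 trees catch fire, 3 burn out
  TTTTTT
  TTTTFT
  TT.F.F
  TT....
  TF....
Step 4: 5 trees catch fire, 4 burn out
  TTTTFT
  TTTF.F
  TT....
  TF....
  F.....
Step 5: 5 trees catch fire, 5 burn out
  TTTF.F
  TTF...
  TF....
  F.....
  ......
Step 6: 3 trees catch fire, 5 burn out
  TTF...
  TF....
  F.....
  ......
  ......

TTF...
TF....
F.....
......
......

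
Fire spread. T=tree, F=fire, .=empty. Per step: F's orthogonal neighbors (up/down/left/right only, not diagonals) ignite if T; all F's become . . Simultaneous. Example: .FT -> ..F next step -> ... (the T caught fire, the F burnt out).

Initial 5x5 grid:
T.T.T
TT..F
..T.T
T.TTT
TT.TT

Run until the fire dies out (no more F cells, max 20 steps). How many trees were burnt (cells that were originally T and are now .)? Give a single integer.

Answer: 8

Derivation:
Step 1: +2 fires, +1 burnt (F count now 2)
Step 2: +1 fires, +2 burnt (F count now 1)
Step 3: +2 fires, +1 burnt (F count now 2)
Step 4: +2 fires, +2 burnt (F count now 2)
Step 5: +1 fires, +2 burnt (F count now 1)
Step 6: +0 fires, +1 burnt (F count now 0)
Fire out after step 6
Initially T: 15, now '.': 18
Total burnt (originally-T cells now '.'): 8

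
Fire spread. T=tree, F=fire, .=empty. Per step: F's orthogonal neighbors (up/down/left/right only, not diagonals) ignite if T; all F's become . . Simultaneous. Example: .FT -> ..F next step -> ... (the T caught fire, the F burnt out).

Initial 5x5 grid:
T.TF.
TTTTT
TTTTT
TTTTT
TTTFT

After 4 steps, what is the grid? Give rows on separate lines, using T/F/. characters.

Step 1: 5 trees catch fire, 2 burn out
  T.F..
  TTTFT
  TTTTT
  TTTFT
  TTF.F
Step 2: 6 trees catch fire, 5 burn out
  T....
  TTF.F
  TTTFT
  TTF.F
  TF...
Step 3: 5 trees catch fire, 6 burn out
  T....
  TF...
  TTF.F
  TF...
  F....
Step 4: 3 trees catch fire, 5 burn out
  T....
  F....
  TF...
  F....
  .....

T....
F....
TF...
F....
.....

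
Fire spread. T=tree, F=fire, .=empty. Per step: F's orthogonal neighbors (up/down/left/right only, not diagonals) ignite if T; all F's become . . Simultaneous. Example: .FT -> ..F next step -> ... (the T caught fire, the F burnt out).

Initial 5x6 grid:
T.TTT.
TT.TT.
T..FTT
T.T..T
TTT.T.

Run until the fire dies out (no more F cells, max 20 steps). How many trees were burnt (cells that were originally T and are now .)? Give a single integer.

Answer: 8

Derivation:
Step 1: +2 fires, +1 burnt (F count now 2)
Step 2: +3 fires, +2 burnt (F count now 3)
Step 3: +3 fires, +3 burnt (F count now 3)
Step 4: +0 fires, +3 burnt (F count now 0)
Fire out after step 4
Initially T: 18, now '.': 20
Total burnt (originally-T cells now '.'): 8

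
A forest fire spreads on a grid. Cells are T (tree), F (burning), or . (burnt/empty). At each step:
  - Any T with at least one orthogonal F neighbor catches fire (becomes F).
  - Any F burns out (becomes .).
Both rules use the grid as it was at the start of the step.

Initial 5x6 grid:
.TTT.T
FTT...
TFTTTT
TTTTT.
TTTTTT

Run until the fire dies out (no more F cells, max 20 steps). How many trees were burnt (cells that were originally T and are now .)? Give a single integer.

Step 1: +4 fires, +2 burnt (F count now 4)
Step 2: +6 fires, +4 burnt (F count now 6)
Step 3: +5 fires, +6 burnt (F count now 5)
Step 4: +4 fires, +5 burnt (F count now 4)
Step 5: +1 fires, +4 burnt (F count now 1)
Step 6: +1 fires, +1 burnt (F count now 1)
Step 7: +0 fires, +1 burnt (F count now 0)
Fire out after step 7
Initially T: 22, now '.': 29
Total burnt (originally-T cells now '.'): 21

Answer: 21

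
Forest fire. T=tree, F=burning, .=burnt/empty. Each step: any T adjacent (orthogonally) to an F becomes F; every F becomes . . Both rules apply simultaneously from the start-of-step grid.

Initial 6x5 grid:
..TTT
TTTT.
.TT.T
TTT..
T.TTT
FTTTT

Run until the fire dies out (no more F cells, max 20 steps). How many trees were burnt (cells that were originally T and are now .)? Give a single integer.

Step 1: +2 fires, +1 burnt (F count now 2)
Step 2: +2 fires, +2 burnt (F count now 2)
Step 3: +3 fires, +2 burnt (F count now 3)
Step 4: +4 fires, +3 burnt (F count now 4)
Step 5: +3 fires, +4 burnt (F count now 3)
Step 6: +2 fires, +3 burnt (F count now 2)
Step 7: +2 fires, +2 burnt (F count now 2)
Step 8: +1 fires, +2 burnt (F count now 1)
Step 9: +1 fires, +1 burnt (F count now 1)
Step 10: +0 fires, +1 burnt (F count now 0)
Fire out after step 10
Initially T: 21, now '.': 29
Total burnt (originally-T cells now '.'): 20

Answer: 20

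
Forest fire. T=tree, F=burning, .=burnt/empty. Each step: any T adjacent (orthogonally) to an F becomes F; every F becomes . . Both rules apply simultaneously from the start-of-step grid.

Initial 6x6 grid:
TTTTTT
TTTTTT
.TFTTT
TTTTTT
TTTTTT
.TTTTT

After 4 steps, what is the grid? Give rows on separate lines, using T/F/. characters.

Step 1: 4 trees catch fire, 1 burn out
  TTTTTT
  TTFTTT
  .F.FTT
  TTFTTT
  TTTTTT
  .TTTTT
Step 2: 7 trees catch fire, 4 burn out
  TTFTTT
  TF.FTT
  ....FT
  TF.FTT
  TTFTTT
  .TTTTT
Step 3: 10 trees catch fire, 7 burn out
  TF.FTT
  F...FT
  .....F
  F...FT
  TF.FTT
  .TFTTT
Step 4: 8 trees catch fire, 10 burn out
  F...FT
  .....F
  ......
  .....F
  F...FT
  .F.FTT

F...FT
.....F
......
.....F
F...FT
.F.FTT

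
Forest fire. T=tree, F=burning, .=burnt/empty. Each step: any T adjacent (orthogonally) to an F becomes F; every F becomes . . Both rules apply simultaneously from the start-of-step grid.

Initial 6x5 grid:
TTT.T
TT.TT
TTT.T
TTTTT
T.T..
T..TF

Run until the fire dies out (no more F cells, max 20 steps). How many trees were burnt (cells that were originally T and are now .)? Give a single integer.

Answer: 1

Derivation:
Step 1: +1 fires, +1 burnt (F count now 1)
Step 2: +0 fires, +1 burnt (F count now 0)
Fire out after step 2
Initially T: 21, now '.': 10
Total burnt (originally-T cells now '.'): 1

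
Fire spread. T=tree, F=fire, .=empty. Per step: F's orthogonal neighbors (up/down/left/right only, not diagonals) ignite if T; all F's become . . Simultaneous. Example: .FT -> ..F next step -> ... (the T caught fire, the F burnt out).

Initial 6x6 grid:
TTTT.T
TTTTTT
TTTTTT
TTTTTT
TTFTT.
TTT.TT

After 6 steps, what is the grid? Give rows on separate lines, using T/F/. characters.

Step 1: 4 trees catch fire, 1 burn out
  TTTT.T
  TTTTTT
  TTTTTT
  TTFTTT
  TF.FT.
  TTF.TT
Step 2: 6 trees catch fire, 4 burn out
  TTTT.T
  TTTTTT
  TTFTTT
  TF.FTT
  F...F.
  TF..TT
Step 3: 7 trees catch fire, 6 burn out
  TTTT.T
  TTFTTT
  TF.FTT
  F...FT
  ......
  F...FT
Step 4: 7 trees catch fire, 7 burn out
  TTFT.T
  TF.FTT
  F...FT
  .....F
  ......
  .....F
Step 5: 5 trees catch fire, 7 burn out
  TF.F.T
  F...FT
  .....F
  ......
  ......
  ......
Step 6: 2 trees catch fire, 5 burn out
  F....T
  .....F
  ......
  ......
  ......
  ......

F....T
.....F
......
......
......
......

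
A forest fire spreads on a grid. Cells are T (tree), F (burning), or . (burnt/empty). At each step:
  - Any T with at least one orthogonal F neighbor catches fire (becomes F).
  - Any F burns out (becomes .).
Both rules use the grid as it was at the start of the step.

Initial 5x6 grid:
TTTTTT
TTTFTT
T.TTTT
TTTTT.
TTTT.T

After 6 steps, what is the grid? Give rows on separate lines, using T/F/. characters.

Step 1: 4 trees catch fire, 1 burn out
  TTTFTT
  TTF.FT
  T.TFTT
  TTTTT.
  TTTT.T
Step 2: 7 trees catch fire, 4 burn out
  TTF.FT
  TF...F
  T.F.FT
  TTTFT.
  TTTT.T
Step 3: 7 trees catch fire, 7 burn out
  TF...F
  F.....
  T....F
  TTF.F.
  TTTF.T
Step 4: 4 trees catch fire, 7 burn out
  F.....
  ......
  F.....
  TF....
  TTF..T
Step 5: 2 trees catch fire, 4 burn out
  ......
  ......
  ......
  F.....
  TF...T
Step 6: 1 trees catch fire, 2 burn out
  ......
  ......
  ......
  ......
  F....T

......
......
......
......
F....T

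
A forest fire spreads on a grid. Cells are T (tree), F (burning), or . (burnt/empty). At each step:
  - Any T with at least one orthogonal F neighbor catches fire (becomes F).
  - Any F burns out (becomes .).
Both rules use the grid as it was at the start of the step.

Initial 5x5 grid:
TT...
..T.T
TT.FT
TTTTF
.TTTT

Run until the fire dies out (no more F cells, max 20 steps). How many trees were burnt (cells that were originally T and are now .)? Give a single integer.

Step 1: +3 fires, +2 burnt (F count now 3)
Step 2: +3 fires, +3 burnt (F count now 3)
Step 3: +2 fires, +3 burnt (F count now 2)
Step 4: +3 fires, +2 burnt (F count now 3)
Step 5: +1 fires, +3 burnt (F count now 1)
Step 6: +0 fires, +1 burnt (F count now 0)
Fire out after step 6
Initially T: 15, now '.': 22
Total burnt (originally-T cells now '.'): 12

Answer: 12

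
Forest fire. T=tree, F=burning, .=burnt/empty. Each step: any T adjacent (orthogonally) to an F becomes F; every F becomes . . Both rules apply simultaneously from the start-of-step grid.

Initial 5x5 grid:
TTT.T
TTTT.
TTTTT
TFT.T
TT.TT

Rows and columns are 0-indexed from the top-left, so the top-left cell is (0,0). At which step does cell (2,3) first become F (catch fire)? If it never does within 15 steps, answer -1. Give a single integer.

Step 1: cell (2,3)='T' (+4 fires, +1 burnt)
Step 2: cell (2,3)='T' (+4 fires, +4 burnt)
Step 3: cell (2,3)='F' (+4 fires, +4 burnt)
  -> target ignites at step 3
Step 4: cell (2,3)='.' (+4 fires, +4 burnt)
Step 5: cell (2,3)='.' (+1 fires, +4 burnt)
Step 6: cell (2,3)='.' (+1 fires, +1 burnt)
Step 7: cell (2,3)='.' (+1 fires, +1 burnt)
Step 8: cell (2,3)='.' (+0 fires, +1 burnt)
  fire out at step 8

3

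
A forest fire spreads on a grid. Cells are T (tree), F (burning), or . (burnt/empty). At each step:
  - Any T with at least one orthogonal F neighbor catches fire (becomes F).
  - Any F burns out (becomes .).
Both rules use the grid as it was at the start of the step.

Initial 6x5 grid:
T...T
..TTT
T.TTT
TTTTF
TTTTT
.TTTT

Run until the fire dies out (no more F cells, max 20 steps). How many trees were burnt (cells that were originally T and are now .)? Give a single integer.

Step 1: +3 fires, +1 burnt (F count now 3)
Step 2: +5 fires, +3 burnt (F count now 5)
Step 3: +6 fires, +5 burnt (F count now 6)
Step 4: +4 fires, +6 burnt (F count now 4)
Step 5: +3 fires, +4 burnt (F count now 3)
Step 6: +0 fires, +3 burnt (F count now 0)
Fire out after step 6
Initially T: 22, now '.': 29
Total burnt (originally-T cells now '.'): 21

Answer: 21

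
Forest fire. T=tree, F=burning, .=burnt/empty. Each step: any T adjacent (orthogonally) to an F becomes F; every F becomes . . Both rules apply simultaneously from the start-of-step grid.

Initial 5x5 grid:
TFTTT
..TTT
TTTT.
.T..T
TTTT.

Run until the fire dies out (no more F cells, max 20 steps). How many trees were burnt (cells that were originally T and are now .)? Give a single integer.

Step 1: +2 fires, +1 burnt (F count now 2)
Step 2: +2 fires, +2 burnt (F count now 2)
Step 3: +3 fires, +2 burnt (F count now 3)
Step 4: +3 fires, +3 burnt (F count now 3)
Step 5: +2 fires, +3 burnt (F count now 2)
Step 6: +1 fires, +2 burnt (F count now 1)
Step 7: +2 fires, +1 burnt (F count now 2)
Step 8: +1 fires, +2 burnt (F count now 1)
Step 9: +0 fires, +1 burnt (F count now 0)
Fire out after step 9
Initially T: 17, now '.': 24
Total burnt (originally-T cells now '.'): 16

Answer: 16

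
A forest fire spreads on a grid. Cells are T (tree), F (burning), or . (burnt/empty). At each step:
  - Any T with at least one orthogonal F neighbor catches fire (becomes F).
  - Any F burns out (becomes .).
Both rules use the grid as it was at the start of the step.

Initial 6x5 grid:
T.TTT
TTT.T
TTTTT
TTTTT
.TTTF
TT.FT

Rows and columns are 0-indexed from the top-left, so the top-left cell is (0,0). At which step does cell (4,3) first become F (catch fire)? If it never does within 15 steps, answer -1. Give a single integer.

Step 1: cell (4,3)='F' (+3 fires, +2 burnt)
  -> target ignites at step 1
Step 2: cell (4,3)='.' (+3 fires, +3 burnt)
Step 3: cell (4,3)='.' (+4 fires, +3 burnt)
Step 4: cell (4,3)='.' (+4 fires, +4 burnt)
Step 5: cell (4,3)='.' (+5 fires, +4 burnt)
Step 6: cell (4,3)='.' (+3 fires, +5 burnt)
Step 7: cell (4,3)='.' (+1 fires, +3 burnt)
Step 8: cell (4,3)='.' (+1 fires, +1 burnt)
Step 9: cell (4,3)='.' (+0 fires, +1 burnt)
  fire out at step 9

1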